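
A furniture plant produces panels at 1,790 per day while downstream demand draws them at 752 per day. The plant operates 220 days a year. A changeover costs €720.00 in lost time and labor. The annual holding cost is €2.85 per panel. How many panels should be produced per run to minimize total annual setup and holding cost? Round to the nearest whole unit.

Annual demand D = 752 × 220 = 165,440.
Production build-up factor (1 − d/p) = 1 − 752/1,790 = 0.5799.
Q* = √(2DS / (H(1 − d/p))) = √(2 × 165,440 × 720 / (2.85 × 0.5799)).
= √(238,233,600 / 1.6527) ≈ 12006.237.

Q* ≈ 12,006 panels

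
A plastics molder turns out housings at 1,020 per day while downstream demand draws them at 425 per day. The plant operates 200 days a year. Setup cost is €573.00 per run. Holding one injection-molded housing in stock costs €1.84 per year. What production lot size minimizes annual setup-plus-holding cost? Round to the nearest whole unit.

Q* ≈ 9,527 housings

Annual demand D = 425 × 200 = 85,000.
Production build-up factor (1 − d/p) = 1 − 425/1,020 = 0.5833.
Q* = √(2DS / (H(1 − d/p))) = √(2 × 85,000 × 573 / (1.84 × 0.5833)).
= √(97,410,000 / 1.0733) ≈ 9526.524.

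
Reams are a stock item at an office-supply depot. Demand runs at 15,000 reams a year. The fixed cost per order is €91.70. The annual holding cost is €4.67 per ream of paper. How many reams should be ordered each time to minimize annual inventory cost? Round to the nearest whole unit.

EOQ = √(2DS / H) = √(2 × 15,000 × 91.7 / 4.67).
= √(2,751,000 / 4.67) = √589,079.2291 ≈ 767.515.

Q* ≈ 768 reams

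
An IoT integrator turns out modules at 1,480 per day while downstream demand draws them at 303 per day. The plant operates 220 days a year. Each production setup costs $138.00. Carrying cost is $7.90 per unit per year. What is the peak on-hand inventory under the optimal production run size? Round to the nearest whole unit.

Annual demand D = 303 × 220 = 66,660.
Production build-up factor (1 − d/p) = 1 − 303/1,480 = 0.7953.
Q* = √(2DS / (H(1 − d/p))) = √(2 × 66,660 × 138 / (7.9 × 0.7953)).
= √(18,398,160 / 6.2826) ≈ 1711.261.
Maximum inventory = Q*(1 − d/p) = 1711.261 × 0.7953 ≈ 1360.915.

I_max ≈ 1,361 modules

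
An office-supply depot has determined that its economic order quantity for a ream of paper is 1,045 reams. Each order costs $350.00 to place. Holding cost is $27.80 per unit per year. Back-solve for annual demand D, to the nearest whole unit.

Invert the EOQ relation Q*² = 2DS/H.
From Q* = √(2DS/H): D = Q*²H / (2S) = 1,045² × 27.8 / (2 × 350) = 43368.993.

D ≈ 43,369 reams per year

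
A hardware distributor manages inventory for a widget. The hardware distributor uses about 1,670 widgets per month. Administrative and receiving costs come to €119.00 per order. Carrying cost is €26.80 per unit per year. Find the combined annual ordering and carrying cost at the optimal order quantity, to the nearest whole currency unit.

TC* ≈ €11,306

Annual demand D = 1,670 × 12 = 20,040.
Q* = √(2DS/H) = √(2 × 20,040 × 119 / 26.8) ≈ 421.86.
At Q*, ordering cost (D/Q*)S equals holding cost (Q*/2)H, each = √(DSH/2).
Minimum total = √(2DSH) = √(2 × 20,040 × 119 × 26.8) ≈ 11305.889.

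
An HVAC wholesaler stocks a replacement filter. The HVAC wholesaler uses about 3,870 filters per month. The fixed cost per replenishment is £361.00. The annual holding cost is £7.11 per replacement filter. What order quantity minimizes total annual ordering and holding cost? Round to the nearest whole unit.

Annual demand D = 3,870 × 12 = 46,440.
EOQ = √(2DS / H) = √(2 × 46,440 × 361 / 7.11).
= √(33,529,680 / 7.11) = √4,715,848.1013 ≈ 2171.600.

Q* ≈ 2,172 filters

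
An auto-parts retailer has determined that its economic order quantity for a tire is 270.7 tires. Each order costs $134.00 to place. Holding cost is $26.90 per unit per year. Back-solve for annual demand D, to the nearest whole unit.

D ≈ 7,355 tires per year

Squaring Q* = √(2DS/H) gives Q*² = 2DS/H.
From Q* = √(2DS/H): D = Q*²H / (2S) = 270.7² × 26.9 / (2 × 134) = 7355.192.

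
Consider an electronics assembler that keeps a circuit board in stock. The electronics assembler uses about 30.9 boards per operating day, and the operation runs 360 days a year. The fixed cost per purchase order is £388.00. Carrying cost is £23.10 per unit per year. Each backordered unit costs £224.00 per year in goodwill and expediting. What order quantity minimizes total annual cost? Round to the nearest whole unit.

Annual demand D = 30.9 × 360 = 11,124.
With planned backorders, Q* = √(2DS/H) · √((H+B)/B).
√(2DS/H) = √(2 × 11,124 × 388 / 23.1) = 611.301.
√((H+B)/B) = √((23.1+224)/224) = 1.0503.
Q* ≈ 642.048.

Q* ≈ 642 boards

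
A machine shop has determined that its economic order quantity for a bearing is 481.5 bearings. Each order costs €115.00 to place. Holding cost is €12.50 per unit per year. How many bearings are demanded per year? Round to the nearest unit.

The basic EOQ model gives Q* = √(2DS/H); rearrange for the unknown.
From Q* = √(2DS/H): D = Q*²H / (2S) = 481.5² × 12.5 / (2 × 115) = 12600.122.

D ≈ 12,600 bearings per year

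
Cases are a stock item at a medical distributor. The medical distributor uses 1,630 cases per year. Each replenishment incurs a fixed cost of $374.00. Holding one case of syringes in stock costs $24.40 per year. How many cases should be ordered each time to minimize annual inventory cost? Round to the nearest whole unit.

EOQ = √(2DS / H) = √(2 × 1,630 × 374 / 24.4).
= √(1,219,240 / 24.4) = √49,968.8525 ≈ 223.537.

Q* ≈ 224 cases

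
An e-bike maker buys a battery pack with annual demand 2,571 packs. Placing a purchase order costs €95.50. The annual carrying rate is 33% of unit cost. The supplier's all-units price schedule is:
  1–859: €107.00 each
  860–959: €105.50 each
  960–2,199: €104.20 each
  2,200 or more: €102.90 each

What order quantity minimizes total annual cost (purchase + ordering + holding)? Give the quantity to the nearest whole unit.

Q* ≈ 118 packs

Holding cost per unit per year at price C is H = 0.33·C.
Candidates are each tier's EOQ (if it falls in that tier) and each price-break quantity.
EOQ at €107.00 = 117.9 (feasible in tier 1): TC = 2,571×€107.00 + (2,571/117.9)×95.5 + (117.9/2)×0.33×€107.00 = €279,261.06.
EOQ at €105.50 = 118.8 < 860, so use break Q=860: TC = 2,571×€105.50 + (2,571/860.0)×95.5 + (860.0/2)×0.33×€105.50 = €286,496.45.
EOQ at €104.20 = 119.5 < 960, so use break Q=960: TC = 2,571×€104.20 + (2,571/960.0)×95.5 + (960.0/2)×0.33×€104.20 = €284,659.24.
EOQ at €102.90 = 120.3 < 2200, so use break Q=2200: TC = 2,571×€102.90 + (2,571/2200.0)×95.5 + (2200.0/2)×0.33×€102.90 = €302,020.20.
Lowest total cost is €279,261.06 at Q = 117.9.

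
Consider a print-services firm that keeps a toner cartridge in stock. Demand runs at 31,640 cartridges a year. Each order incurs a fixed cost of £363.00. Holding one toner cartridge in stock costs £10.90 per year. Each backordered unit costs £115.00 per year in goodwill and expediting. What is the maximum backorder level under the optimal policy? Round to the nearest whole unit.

S* ≈ 132 cartridges

With planned backorders, Q* = √(2DS/H) · √((H+B)/B).
√(2DS/H) = √(2 × 31,640 × 363 / 10.9) = 1451.688.
√((H+B)/B) = √((10.9+115)/115) = 1.0463.
Q* ≈ 1518.928.
S* = Q* · H/(H+B) = 1518.928 × 10.9/125.9 ≈ 131.504.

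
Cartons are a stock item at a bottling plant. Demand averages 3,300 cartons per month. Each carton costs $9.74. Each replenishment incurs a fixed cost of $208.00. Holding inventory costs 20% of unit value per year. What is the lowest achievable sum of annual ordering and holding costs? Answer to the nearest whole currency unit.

Annual demand D = 3,300 × 12 = 39,600.
Holding cost H = 0.20 × $9.74 = $1.9480 per unit per year.
Q* = √(2DS/H) = √(2 × 39,600 × 208 / 1.948) ≈ 2908.04.
At the optimum the two cost components are equal, so total cost = 2·(Q*/2)H = Q*·H.
Minimum total = √(2DSH) = √(2 × 39,600 × 208 × 1.948) ≈ 5664.854.

TC* ≈ $5,665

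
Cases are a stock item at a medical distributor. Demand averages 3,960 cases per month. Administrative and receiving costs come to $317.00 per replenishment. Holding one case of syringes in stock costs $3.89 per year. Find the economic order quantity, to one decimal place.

Annual demand D = 3,960 × 12 = 47,520.
EOQ = √(2DS / H) = √(2 × 47,520 × 317 / 3.89).
= √(30,127,680 / 3.89) = √7,744,904.8843 ≈ 2782.967.

Q* ≈ 2,783.0 cases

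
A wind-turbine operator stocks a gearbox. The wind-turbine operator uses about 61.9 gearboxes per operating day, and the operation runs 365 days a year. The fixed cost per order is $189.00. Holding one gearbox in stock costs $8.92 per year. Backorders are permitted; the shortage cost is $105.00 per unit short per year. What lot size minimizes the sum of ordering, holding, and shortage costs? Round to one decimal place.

Q* ≈ 1,019.2 gearboxes

Annual demand D = 61.9 × 365 = 22,593.5.
With planned backorders, Q* = √(2DS/H) · √((H+B)/B).
√(2DS/H) = √(2 × 22,593.5 × 189 / 8.92) = 978.487.
√((H+B)/B) = √((8.92+105)/105) = 1.0416.
Q* ≈ 1019.203.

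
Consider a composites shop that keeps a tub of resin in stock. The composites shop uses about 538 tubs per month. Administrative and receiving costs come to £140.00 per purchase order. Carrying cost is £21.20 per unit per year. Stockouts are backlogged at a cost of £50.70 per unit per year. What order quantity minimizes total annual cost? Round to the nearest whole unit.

Annual demand D = 538 × 12 = 6,456.
With planned backorders, Q* = √(2DS/H) · √((H+B)/B).
√(2DS/H) = √(2 × 6,456 × 140 / 21.2) = 292.007.
√((H+B)/B) = √((21.2+50.7)/50.7) = 1.1909.
Q* ≈ 347.739.

Q* ≈ 348 tubs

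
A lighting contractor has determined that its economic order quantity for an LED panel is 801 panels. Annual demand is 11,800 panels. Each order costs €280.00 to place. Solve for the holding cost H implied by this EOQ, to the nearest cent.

Invert the EOQ relation Q*² = 2DS/H.
From Q* = √(2DS/H): H = 2DS / Q*² = 2 × 11,800 × 280 / 801² = 10.2992.

H ≈ €10.30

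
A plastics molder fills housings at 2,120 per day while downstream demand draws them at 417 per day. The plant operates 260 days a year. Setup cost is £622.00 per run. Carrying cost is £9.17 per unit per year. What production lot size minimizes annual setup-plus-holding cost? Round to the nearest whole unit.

Annual demand D = 417 × 260 = 108,420.
Production build-up factor (1 − d/p) = 1 − 417/2,120 = 0.8033.
Q* = √(2DS / (H(1 − d/p))) = √(2 × 108,420 × 622 / (9.17 × 0.8033)).
= √(134,874,480 / 7.3663) ≈ 4278.986.

Q* ≈ 4,279 housings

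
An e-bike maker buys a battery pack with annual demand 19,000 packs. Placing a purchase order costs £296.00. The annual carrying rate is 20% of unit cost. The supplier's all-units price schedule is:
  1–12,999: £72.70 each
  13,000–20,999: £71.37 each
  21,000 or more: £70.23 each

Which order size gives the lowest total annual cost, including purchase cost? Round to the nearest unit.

Q* ≈ 880 packs

Holding cost per unit per year at price C is H = 0.20·C.
Candidates are each tier's EOQ (if it falls in that tier) and each price-break quantity.
EOQ at £72.70 = 879.5 (feasible in tier 1): TC = 19,000×£72.70 + (19,000/879.5)×296 + (879.5/2)×0.20×£72.70 = £1,394,088.51.
EOQ at £71.37 = 887.7 < 13000, so use break Q=13000: TC = 19,000×£71.37 + (19,000/13000.0)×296 + (13000.0/2)×0.20×£71.37 = £1,449,243.62.
EOQ at £70.23 = 894.9 < 21000, so use break Q=21000: TC = 19,000×£70.23 + (19,000/21000.0)×296 + (21000.0/2)×0.20×£70.23 = £1,482,120.81.
Lowest total cost is £1,394,088.51 at Q = 879.5.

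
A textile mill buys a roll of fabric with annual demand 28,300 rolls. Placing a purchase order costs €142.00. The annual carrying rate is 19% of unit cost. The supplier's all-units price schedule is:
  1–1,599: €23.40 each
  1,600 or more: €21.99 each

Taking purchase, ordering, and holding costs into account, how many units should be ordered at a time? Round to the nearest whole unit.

Q* ≈ 1,600 rolls

Holding cost per unit per year at price C is H = 0.19·C.
Candidates are each tier's EOQ (if it falls in that tier) and each price-break quantity.
EOQ at €23.40 = 1344.5 (feasible in tier 1): TC = 28,300×€23.40 + (28,300/1344.5)×142 + (1344.5/2)×0.19×€23.40 = €668,197.74.
EOQ at €21.99 = 1387.0 < 1600, so use break Q=1600: TC = 28,300×€21.99 + (28,300/1600.0)×142 + (1600.0/2)×0.19×€21.99 = €628,171.10.
Lowest total cost is €628,171.10 at Q = 1600.0.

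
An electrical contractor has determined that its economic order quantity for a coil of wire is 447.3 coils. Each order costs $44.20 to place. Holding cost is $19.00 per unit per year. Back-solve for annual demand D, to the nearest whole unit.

Invert the EOQ relation Q*² = 2DS/H.
From Q* = √(2DS/H): D = Q*²H / (2S) = 447.3² × 19 / (2 × 44.2) = 43003.037.

D ≈ 43,003 coils per year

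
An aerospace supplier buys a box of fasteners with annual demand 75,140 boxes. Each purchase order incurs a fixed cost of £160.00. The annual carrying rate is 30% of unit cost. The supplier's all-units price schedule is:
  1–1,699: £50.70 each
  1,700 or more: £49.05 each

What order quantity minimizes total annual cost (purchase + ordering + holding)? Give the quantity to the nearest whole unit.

Holding cost per unit per year at price C is H = 0.30·C.
Candidates are each tier's EOQ (if it falls in that tier) and each price-break quantity.
EOQ at £50.70 = 1257.3 (feasible in tier 1): TC = 75,140×£50.70 + (75,140/1257.3)×160 + (1257.3/2)×0.30×£50.70 = £3,828,721.84.
EOQ at £49.05 = 1278.3 < 1700, so use break Q=1700: TC = 75,140×£49.05 + (75,140/1700.0)×160 + (1700.0/2)×0.30×£49.05 = £3,705,196.75.
Lowest total cost is £3,705,196.75 at Q = 1700.0.

Q* ≈ 1,700 boxes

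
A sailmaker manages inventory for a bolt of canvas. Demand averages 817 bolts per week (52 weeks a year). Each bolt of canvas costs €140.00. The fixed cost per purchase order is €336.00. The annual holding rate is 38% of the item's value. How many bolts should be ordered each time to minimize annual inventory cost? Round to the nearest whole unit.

Annual demand D = 817 × 52 = 42,484.
Holding cost H = 0.38 × €140.00 = €53.2000 per unit per year.
EOQ = √(2DS / H) = √(2 × 42,484 × 336 / 53.2).
= √(28,549,248 / 53.2) = √536,640 ≈ 732.557.

Q* ≈ 733 bolts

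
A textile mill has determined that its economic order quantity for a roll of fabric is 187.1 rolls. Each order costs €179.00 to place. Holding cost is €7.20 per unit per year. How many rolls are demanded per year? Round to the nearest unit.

D ≈ 704 rolls per year

Invert the EOQ relation Q*² = 2DS/H.
From Q* = √(2DS/H): D = Q*²H / (2S) = 187.1² × 7.2 / (2 × 179) = 704.040.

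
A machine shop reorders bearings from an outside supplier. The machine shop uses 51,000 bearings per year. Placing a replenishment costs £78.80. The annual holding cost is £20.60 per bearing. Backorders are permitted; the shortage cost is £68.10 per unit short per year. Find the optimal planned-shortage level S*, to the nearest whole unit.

With planned backorders, Q* = √(2DS/H) · √((H+B)/B).
√(2DS/H) = √(2 × 51,000 × 78.8 / 20.6) = 624.640.
√((H+B)/B) = √((20.6+68.1)/68.1) = 1.1413.
Q* ≈ 712.882.
S* = Q* · H/(H+B) = 712.882 × 20.6/88.7 ≈ 165.562.

S* ≈ 166 bearings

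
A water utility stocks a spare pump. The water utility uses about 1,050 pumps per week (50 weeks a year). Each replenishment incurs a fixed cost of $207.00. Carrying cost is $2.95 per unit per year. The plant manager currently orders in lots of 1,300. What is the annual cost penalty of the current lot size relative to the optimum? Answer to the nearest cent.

Annual demand D = 1,050 × 50 = 52,500.
EOQ = √(2DS/H) = √(2 × 52,500 × 207 / 2.95) ≈ 2714.37.
Cost at Q* = (D/Q*)S + (Q*/2)H = √(2DSH) ≈ $8,007.39.
Cost at Q = 1,300: (52,500/1,300)×207 + (1,300/2)×2.95 = $8,359.62 + $1,917.50 = $10,277.12.
Excess = $10,277.12 − $8,007.39 = $2,269.73.

Extra cost ≈ $2,269.73 per year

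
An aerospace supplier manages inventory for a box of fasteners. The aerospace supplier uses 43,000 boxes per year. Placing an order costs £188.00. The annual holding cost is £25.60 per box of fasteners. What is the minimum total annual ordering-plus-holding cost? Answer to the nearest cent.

TC* ≈ £20,344.55

The optimal lot size = √(2DS/H) = √(2 × 43,000 × 188 / 25.6) ≈ 794.71.
At the optimum the two cost components are equal, so total cost = 2·(Q*/2)H = Q*·H.
Minimum total = √(2DSH) = √(2 × 43,000 × 188 × 25.6) ≈ 20344.552.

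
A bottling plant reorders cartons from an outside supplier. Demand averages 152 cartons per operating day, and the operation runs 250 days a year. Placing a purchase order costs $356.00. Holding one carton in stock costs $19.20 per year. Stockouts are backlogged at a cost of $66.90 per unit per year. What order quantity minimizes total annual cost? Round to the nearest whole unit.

Q* ≈ 1,347 cartons

Annual demand D = 152 × 250 = 38,000.
With planned backorders, Q* = √(2DS/H) · √((H+B)/B).
√(2DS/H) = √(2 × 38,000 × 356 / 19.2) = 1187.083.
√((H+B)/B) = √((19.2+66.9)/66.9) = 1.1345.
Q* ≈ 1346.696.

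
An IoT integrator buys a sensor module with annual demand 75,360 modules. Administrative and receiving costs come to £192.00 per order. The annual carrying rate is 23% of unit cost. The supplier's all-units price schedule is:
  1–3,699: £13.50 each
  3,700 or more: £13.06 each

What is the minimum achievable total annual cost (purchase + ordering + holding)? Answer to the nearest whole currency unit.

Holding cost per unit per year at price C is H = 0.23·C.
Evaluate total cost at each tier's feasible EOQ or, if the EOQ is below the tier, at the tier's minimum quantity.
EOQ at £13.50 = 3052.8 (feasible in tier 1): TC = 75,360×£13.50 + (75,360/3052.8)×192 + (3052.8/2)×0.23×£13.50 = £1,026,839.09.
EOQ at £13.06 = 3103.8 < 3700, so use break Q=3700: TC = 75,360×£13.06 + (75,360/3700.0)×192 + (3700.0/2)×0.23×£13.06 = £993,669.20.
Lowest total cost among the candidates is at Q = 3700.0.

TC* ≈ £993,669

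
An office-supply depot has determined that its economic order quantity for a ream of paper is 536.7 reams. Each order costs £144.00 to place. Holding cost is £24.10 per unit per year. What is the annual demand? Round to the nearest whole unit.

Invert the EOQ relation Q*² = 2DS/H.
From Q* = √(2DS/H): D = Q*²H / (2S) = 536.7² × 24.1 / (2 × 144) = 24103.924.

D ≈ 24,104 reams per year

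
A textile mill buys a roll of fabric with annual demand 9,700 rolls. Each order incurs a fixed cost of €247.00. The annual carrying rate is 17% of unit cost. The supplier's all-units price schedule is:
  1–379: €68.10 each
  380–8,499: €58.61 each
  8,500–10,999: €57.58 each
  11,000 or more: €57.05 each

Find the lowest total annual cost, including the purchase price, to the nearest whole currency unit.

Holding cost per unit per year at price C is H = 0.17·C.
Evaluate total cost at each tier's feasible EOQ or, if the EOQ is below the tier, at the tier's minimum quantity.
Tier 1 (€68.10): EOQ = 643.4 exceeds tier's upper bound 379, so this tier is dominated.
EOQ at €58.61 = 693.5 (feasible in tier 2): TC = 9,700×€58.61 + (9,700/693.5)×247 + (693.5/2)×0.17×€58.61 = €575,426.71.
EOQ at €57.58 = 699.7 < 8500, so use break Q=8500: TC = 9,700×€57.58 + (9,700/8500.0)×247 + (8500.0/2)×0.17×€57.58 = €600,409.42.
EOQ at €57.05 = 702.9 < 11000, so use break Q=11000: TC = 9,700×€57.05 + (9,700/11000.0)×247 + (11000.0/2)×0.17×€57.05 = €606,944.56.
Lowest total cost among the candidates is at Q = 693.5.

TC* ≈ €575,427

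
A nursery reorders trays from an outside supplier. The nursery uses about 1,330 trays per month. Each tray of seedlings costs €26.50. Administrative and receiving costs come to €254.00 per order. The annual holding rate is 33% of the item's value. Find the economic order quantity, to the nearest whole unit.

Q* ≈ 963 trays

Annual demand D = 1,330 × 12 = 15,960.
Holding cost H = 0.33 × €26.50 = €8.7450 per unit per year.
EOQ = √(2DS / H) = √(2 × 15,960 × 254 / 8.745).
= √(8,107,680 / 8.745) = √927,121.7839 ≈ 962.872.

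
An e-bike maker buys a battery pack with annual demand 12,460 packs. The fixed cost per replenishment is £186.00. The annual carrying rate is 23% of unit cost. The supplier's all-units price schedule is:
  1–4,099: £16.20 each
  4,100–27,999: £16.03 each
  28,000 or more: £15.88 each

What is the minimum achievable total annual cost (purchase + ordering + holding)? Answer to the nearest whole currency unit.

TC* ≈ £206,008

Holding cost per unit per year at price C is H = 0.23·C.
Evaluate total cost at each tier's feasible EOQ or, if the EOQ is below the tier, at the tier's minimum quantity.
EOQ at £16.20 = 1115.3 (feasible in tier 1): TC = 12,460×£16.20 + (12,460/1115.3)×186 + (1115.3/2)×0.23×£16.20 = £206,007.77.
EOQ at £16.03 = 1121.2 < 4100, so use break Q=4100: TC = 12,460×£16.03 + (12,460/4100.0)×186 + (4100.0/2)×0.23×£16.03 = £207,857.20.
EOQ at £15.88 = 1126.5 < 28000, so use break Q=28000: TC = 12,460×£15.88 + (12,460/28000.0)×186 + (28000.0/2)×0.23×£15.88 = £249,081.17.
Lowest total cost among the candidates is at Q = 1115.3.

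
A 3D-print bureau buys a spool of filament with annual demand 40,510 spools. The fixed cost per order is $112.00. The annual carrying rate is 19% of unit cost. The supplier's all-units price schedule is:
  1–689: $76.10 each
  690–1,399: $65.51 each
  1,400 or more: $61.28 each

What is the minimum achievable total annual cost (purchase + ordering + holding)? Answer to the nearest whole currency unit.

TC* ≈ $2,493,844

Holding cost per unit per year at price C is H = 0.19·C.
Evaluate total cost at each tier's feasible EOQ or, if the EOQ is below the tier, at the tier's minimum quantity.
Tier 1 ($76.10): EOQ = 792.2 exceeds tier's upper bound 689, so this tier is dominated.
EOQ at $65.51 = 853.8 (feasible in tier 2): TC = 40,510×$65.51 + (40,510/853.8)×112 + (853.8/2)×0.19×$65.51 = $2,664,437.71.
EOQ at $61.28 = 882.8 < 1400, so use break Q=1400: TC = 40,510×$61.28 + (40,510/1400.0)×112 + (1400.0/2)×0.19×$61.28 = $2,493,843.84.
Lowest total cost among the candidates is at Q = 1400.0.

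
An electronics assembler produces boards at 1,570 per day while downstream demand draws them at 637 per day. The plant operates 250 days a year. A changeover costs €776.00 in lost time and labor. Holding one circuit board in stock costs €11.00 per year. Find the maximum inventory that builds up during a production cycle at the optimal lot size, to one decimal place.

I_max ≈ 3,654.1 boards

Annual demand D = 637 × 250 = 159,250.
Production build-up factor (1 − d/p) = 1 − 637/1,570 = 0.5943.
Q* = √(2DS / (H(1 − d/p))) = √(2 × 159,250 × 776 / (11 × 0.5943)).
= √(247,156,000 / 6.5369) ≈ 6148.911.
Maximum inventory = Q*(1 − d/p) = 6148.911 × 0.5943 ≈ 3654.098.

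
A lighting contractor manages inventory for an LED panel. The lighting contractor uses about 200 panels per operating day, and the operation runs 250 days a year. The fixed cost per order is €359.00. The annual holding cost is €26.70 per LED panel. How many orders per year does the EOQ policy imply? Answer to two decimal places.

Annual demand D = 200 × 250 = 50,000.
The optimal lot size = √(2DS/H) = √(2 × 50,000 × 359 / 26.7) ≈ 1159.56.
Orders per year = D / Q* = 50,000 / 1159.56 ≈ 43.120.

N ≈ 43.12 orders per year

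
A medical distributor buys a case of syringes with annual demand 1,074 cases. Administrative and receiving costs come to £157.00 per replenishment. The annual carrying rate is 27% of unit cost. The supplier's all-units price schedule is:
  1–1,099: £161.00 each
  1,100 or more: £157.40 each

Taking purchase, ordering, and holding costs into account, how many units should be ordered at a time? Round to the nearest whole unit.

Q* ≈ 88 cases

Holding cost per unit per year at price C is H = 0.27·C.
Evaluate total cost at each tier's feasible EOQ or, if the EOQ is below the tier, at the tier's minimum quantity.
EOQ at £161.00 = 88.1 (feasible in tier 1): TC = 1,074×£161.00 + (1,074/88.1)×157 + (88.1/2)×0.27×£161.00 = £176,742.79.
EOQ at £157.40 = 89.1 < 1100, so use break Q=1100: TC = 1,074×£157.40 + (1,074/1100.0)×157 + (1100.0/2)×0.27×£157.40 = £192,574.79.
Lowest total cost is £176,742.79 at Q = 88.1.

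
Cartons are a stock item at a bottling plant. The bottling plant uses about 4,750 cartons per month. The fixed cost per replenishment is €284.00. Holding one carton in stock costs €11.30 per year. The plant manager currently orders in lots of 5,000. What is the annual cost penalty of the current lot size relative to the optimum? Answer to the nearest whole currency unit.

Extra cost ≈ €12,360 per year

Annual demand D = 4,750 × 12 = 57,000.
EOQ = √(2DS/H) = √(2 × 57,000 × 284 / 11.3) ≈ 1692.67.
Cost at Q* = (D/Q*)S + (Q*/2)H = √(2DSH) ≈ €19,127.17.
Cost at Q = 5,000: (57,000/5,000)×284 + (5,000/2)×11.3 = €3,237.60 + €28,250.00 = €31,487.60.
Excess = €31,487.60 − €19,127.17 = €12,360.43.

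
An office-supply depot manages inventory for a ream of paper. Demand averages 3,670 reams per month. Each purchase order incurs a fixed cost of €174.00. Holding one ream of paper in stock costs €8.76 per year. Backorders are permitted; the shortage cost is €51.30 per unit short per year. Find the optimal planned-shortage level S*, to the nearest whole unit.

Annual demand D = 3,670 × 12 = 44,040.
With planned backorders, Q* = √(2DS/H) · √((H+B)/B).
√(2DS/H) = √(2 × 44,040 × 174 / 8.76) = 1322.700.
√((H+B)/B) = √((8.76+51.3)/51.3) = 1.0820.
Q* ≈ 1431.183.
S* = Q* · H/(H+B) = 1431.183 × 8.76/60.06 ≈ 208.744.

S* ≈ 209 reams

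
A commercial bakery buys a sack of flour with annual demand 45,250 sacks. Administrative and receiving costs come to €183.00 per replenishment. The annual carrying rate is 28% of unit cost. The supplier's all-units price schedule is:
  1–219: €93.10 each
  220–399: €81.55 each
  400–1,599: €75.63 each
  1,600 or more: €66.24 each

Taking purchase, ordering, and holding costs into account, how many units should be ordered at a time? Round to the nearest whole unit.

Holding cost per unit per year at price C is H = 0.28·C.
Candidates are each tier's EOQ (if it falls in that tier) and each price-break quantity.
Tier 1 (€93.10): EOQ = 797.1 exceeds tier's upper bound 219, so this tier is dominated.
Tier 2 (€81.55): EOQ = 851.6 exceeds tier's upper bound 399, so this tier is dominated.
EOQ at €75.63 = 884.3 (feasible in tier 3): TC = 45,250×€75.63 + (45,250/884.3)×183 + (884.3/2)×0.28×€75.63 = €3,440,984.83.
EOQ at €66.24 = 945.0 < 1600, so use break Q=1600: TC = 45,250×€66.24 + (45,250/1600.0)×183 + (1600.0/2)×0.28×€66.24 = €3,017,373.23.
Lowest total cost is €3,017,373.23 at Q = 1600.0.

Q* ≈ 1,600 sacks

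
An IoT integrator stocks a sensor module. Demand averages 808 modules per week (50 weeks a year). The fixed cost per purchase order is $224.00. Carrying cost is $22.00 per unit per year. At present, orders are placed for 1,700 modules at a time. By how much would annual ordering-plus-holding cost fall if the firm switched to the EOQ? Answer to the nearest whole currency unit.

Extra cost ≈ $4,069 per year

Annual demand D = 808 × 50 = 40,400.
EOQ = √(2DS/H) = √(2 × 40,400 × 224 / 22) ≈ 907.02.
Cost at Q* = (D/Q*)S + (Q*/2)H = √(2DSH) ≈ $19,954.51.
Cost at Q = 1,700: (40,400/1,700)×224 + (1,700/2)×22 = $5,323.29 + $18,700.00 = $24,023.29.
Excess = $24,023.29 − $19,954.51 = $4,068.79.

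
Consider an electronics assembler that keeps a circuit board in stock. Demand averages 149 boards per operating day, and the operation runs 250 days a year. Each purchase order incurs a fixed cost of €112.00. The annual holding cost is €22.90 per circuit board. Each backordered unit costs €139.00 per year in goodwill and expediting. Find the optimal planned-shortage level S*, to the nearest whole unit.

Annual demand D = 149 × 250 = 37,250.
With planned backorders, Q* = √(2DS/H) · √((H+B)/B).
√(2DS/H) = √(2 × 37,250 × 112 / 22.9) = 603.628.
√((H+B)/B) = √((22.9+139)/139) = 1.0792.
Q* ≈ 651.457.
S* = Q* · H/(H+B) = 651.457 × 22.9/161.9 ≈ 92.145.

S* ≈ 92 boards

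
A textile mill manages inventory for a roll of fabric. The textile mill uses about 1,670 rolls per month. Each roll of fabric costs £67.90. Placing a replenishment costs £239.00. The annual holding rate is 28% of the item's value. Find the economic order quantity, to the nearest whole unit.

Annual demand D = 1,670 × 12 = 20,040.
Holding cost H = 0.28 × £67.90 = £19.0120 per unit per year.
EOQ = √(2DS / H) = √(2 × 20,040 × 239 / 19.012).
= √(9,579,120 / 19.012) = √503,845.992 ≈ 709.821.

Q* ≈ 710 rolls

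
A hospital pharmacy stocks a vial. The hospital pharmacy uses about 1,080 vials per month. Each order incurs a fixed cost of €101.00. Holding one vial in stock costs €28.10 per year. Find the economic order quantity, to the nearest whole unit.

Q* ≈ 305 vials

Annual demand D = 1,080 × 12 = 12,960.
EOQ = √(2DS / H) = √(2 × 12,960 × 101 / 28.1).
= √(2,617,920 / 28.1) = √93,164.4128 ≈ 305.228.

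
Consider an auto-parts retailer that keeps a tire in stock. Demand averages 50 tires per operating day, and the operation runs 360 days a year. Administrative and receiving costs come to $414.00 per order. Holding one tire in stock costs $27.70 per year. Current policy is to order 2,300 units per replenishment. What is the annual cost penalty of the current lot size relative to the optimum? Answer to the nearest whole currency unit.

Extra cost ≈ $14,777 per year

Annual demand D = 50 × 360 = 18,000.
EOQ = √(2DS/H) = √(2 × 18,000 × 414 / 27.7) ≈ 733.52.
Cost at Q* = (D/Q*)S + (Q*/2)H = √(2DSH) ≈ $20,318.48.
Cost at Q = 2,300: (18,000/2,300)×414 + (2,300/2)×27.7 = $3,240.00 + $31,855.00 = $35,095.00.
Excess = $35,095.00 − $20,318.48 = $14,776.52.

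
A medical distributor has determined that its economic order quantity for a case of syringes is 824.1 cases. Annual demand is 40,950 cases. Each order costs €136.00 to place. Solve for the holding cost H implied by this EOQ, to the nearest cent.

The basic EOQ model gives Q* = √(2DS/H); rearrange for the unknown.
From Q* = √(2DS/H): H = 2DS / Q*² = 2 × 40,950 × 136 / 824.1² = 16.4007.

H ≈ €16.40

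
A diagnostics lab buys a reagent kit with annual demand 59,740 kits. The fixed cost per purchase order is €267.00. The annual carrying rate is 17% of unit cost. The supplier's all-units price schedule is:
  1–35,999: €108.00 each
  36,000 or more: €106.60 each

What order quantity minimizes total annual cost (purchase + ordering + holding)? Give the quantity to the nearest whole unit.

Holding cost per unit per year at price C is H = 0.17·C.
Evaluate total cost at each tier's feasible EOQ or, if the EOQ is below the tier, at the tier's minimum quantity.
EOQ at €108.00 = 1318.2 (feasible in tier 1): TC = 59,740×€108.00 + (59,740/1318.2)×267 + (1318.2/2)×0.17×€108.00 = €6,476,121.35.
EOQ at €106.60 = 1326.8 < 36000, so use break Q=36000: TC = 59,740×€106.60 + (59,740/36000.0)×267 + (36000.0/2)×0.17×€106.60 = €6,694,923.07.
Lowest total cost is €6,476,121.35 at Q = 1318.2.

Q* ≈ 1,318 kits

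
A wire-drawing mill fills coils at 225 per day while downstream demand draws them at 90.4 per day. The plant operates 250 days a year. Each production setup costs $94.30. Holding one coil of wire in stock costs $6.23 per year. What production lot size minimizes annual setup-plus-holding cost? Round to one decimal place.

Annual demand D = 90.4 × 250 = 22,600.
Production build-up factor (1 − d/p) = 1 − 90.4/225 = 0.5982.
Q* = √(2DS / (H(1 − d/p))) = √(2 × 22,600 × 94.3 / (6.23 × 0.5982)).
= √(4,262,360 / 3.7269) ≈ 1069.424.

Q* ≈ 1,069.4 coils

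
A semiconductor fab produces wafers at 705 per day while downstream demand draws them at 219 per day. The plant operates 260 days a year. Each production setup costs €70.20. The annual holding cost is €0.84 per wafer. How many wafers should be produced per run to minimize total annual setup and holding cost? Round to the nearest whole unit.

Annual demand D = 219 × 260 = 56,940.
Production build-up factor (1 − d/p) = 1 − 219/705 = 0.6894.
Q* = √(2DS / (H(1 − d/p))) = √(2 × 56,940 × 70.2 / (0.84 × 0.6894)).
= √(7,994,376 / 0.5791) ≈ 3715.601.

Q* ≈ 3,716 wafers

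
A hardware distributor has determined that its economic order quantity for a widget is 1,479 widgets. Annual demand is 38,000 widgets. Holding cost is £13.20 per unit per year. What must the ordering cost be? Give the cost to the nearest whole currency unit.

S ≈ £380

The basic EOQ model gives Q* = √(2DS/H); rearrange for the unknown.
From Q* = √(2DS/H): S = Q*²H / (2D) = 1,479² × 13.2 / (2 × 38,000) = 379.9240.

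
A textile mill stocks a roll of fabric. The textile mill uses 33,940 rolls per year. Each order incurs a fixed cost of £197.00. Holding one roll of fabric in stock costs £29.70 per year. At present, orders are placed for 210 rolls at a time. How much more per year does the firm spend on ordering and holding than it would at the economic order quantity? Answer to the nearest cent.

Extra cost ≈ £15,028.60 per year

EOQ = √(2DS/H) = √(2 × 33,940 × 197 / 29.7) ≈ 671.01.
Cost at Q* = (D/Q*)S + (Q*/2)H = √(2DSH) ≈ £19,928.85.
Cost at Q = 210: (33,940/210)×197 + (210/2)×29.7 = £31,838.95 + £3,118.50 = £34,957.45.
Excess = £34,957.45 − £19,928.85 = £15,028.60.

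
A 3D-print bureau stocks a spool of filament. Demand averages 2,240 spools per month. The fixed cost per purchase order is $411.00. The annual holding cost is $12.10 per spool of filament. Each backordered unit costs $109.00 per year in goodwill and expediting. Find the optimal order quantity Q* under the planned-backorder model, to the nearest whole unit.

Q* ≈ 1,424 spools

Annual demand D = 2,240 × 12 = 26,880.
With planned backorders, Q* = √(2DS/H) · √((H+B)/B).
√(2DS/H) = √(2 × 26,880 × 411 / 12.1) = 1351.319.
√((H+B)/B) = √((12.1+109)/109) = 1.0540.
Q* ≈ 1424.350.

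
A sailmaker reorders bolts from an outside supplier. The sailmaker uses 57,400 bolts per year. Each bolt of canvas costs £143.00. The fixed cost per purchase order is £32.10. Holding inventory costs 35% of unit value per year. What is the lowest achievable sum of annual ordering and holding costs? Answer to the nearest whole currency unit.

Holding cost H = 0.35 × £143.00 = £50.0500 per unit per year.
The optimal lot size = √(2DS/H) = √(2 × 57,400 × 32.1 / 50.05) ≈ 271.34.
At Q*, ordering cost (D/Q*)S equals holding cost (Q*/2)H, each = √(DSH/2).
Minimum total = √(2DSH) = √(2 × 57,400 × 32.1 × 50.05) ≈ 13580.805.

TC* ≈ £13,581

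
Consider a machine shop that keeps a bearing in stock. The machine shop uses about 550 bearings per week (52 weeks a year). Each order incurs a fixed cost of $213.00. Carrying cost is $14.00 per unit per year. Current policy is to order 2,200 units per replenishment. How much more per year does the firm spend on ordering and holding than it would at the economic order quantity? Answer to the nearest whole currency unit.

Extra cost ≈ $5,109 per year

Annual demand D = 550 × 52 = 28,600.
EOQ = √(2DS/H) = √(2 × 28,600 × 213 / 14) ≈ 932.88.
Cost at Q* = (D/Q*)S + (Q*/2)H = √(2DSH) ≈ $13,060.26.
Cost at Q = 2,200: (28,600/2,200)×213 + (2,200/2)×14 = $2,769.00 + $15,400.00 = $18,169.00.
Excess = $18,169.00 − $13,060.26 = $5,108.74.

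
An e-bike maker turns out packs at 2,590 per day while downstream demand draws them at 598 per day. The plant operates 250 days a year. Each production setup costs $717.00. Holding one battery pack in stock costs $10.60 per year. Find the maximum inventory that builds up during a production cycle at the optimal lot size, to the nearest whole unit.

I_max ≈ 3,944 packs

Annual demand D = 598 × 250 = 149,500.
Production build-up factor (1 − d/p) = 1 − 598/2,590 = 0.7691.
Q* = √(2DS / (H(1 − d/p))) = √(2 × 149,500 × 717 / (10.6 × 0.7691)).
= √(214,383,000 / 8.1526) ≈ 5127.993.
Maximum inventory = Q*(1 − d/p) = 5127.993 × 0.7691 ≈ 3944.001.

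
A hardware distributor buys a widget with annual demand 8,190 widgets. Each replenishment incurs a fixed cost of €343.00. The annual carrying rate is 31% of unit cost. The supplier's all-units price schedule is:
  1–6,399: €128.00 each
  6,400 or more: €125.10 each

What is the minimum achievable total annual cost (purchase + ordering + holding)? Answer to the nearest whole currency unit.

TC* ≈ €1,063,251

Holding cost per unit per year at price C is H = 0.31·C.
Candidates are each tier's EOQ (if it falls in that tier) and each price-break quantity.
EOQ at €128.00 = 376.3 (feasible in tier 1): TC = 8,190×€128.00 + (8,190/376.3)×343 + (376.3/2)×0.31×€128.00 = €1,063,251.03.
EOQ at €125.10 = 380.6 < 6400, so use break Q=6400: TC = 8,190×€125.10 + (8,190/6400.0)×343 + (6400.0/2)×0.31×€125.10 = €1,149,107.13.
Lowest total cost among the candidates is at Q = 376.3.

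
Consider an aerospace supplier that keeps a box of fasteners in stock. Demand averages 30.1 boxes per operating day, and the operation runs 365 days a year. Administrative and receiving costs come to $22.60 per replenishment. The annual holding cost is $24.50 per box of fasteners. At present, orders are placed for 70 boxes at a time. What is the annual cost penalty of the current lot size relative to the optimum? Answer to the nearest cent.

Extra cost ≈ $916.53 per year

Annual demand D = 30.1 × 365 = 10,986.5.
EOQ = √(2DS/H) = √(2 × 10,986.5 × 22.6 / 24.5) ≈ 142.37.
Cost at Q* = (D/Q*)S + (Q*/2)H = √(2DSH) ≈ $3,488.04.
Cost at Q = 70: (10,986.5/70)×22.6 + (70/2)×24.5 = $3,547.07 + $857.50 = $4,404.57.
Excess = $4,404.57 − $3,488.04 = $916.53.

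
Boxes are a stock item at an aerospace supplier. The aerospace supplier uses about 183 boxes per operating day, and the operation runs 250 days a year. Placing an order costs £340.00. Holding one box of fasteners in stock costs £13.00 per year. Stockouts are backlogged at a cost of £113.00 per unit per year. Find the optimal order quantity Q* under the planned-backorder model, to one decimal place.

Q* ≈ 1,633.5 boxes

Annual demand D = 183 × 250 = 45,750.
With planned backorders, Q* = √(2DS/H) · √((H+B)/B).
√(2DS/H) = √(2 × 45,750 × 340 / 13) = 1546.957.
√((H+B)/B) = √((13+113)/113) = 1.0560.
Q* ≈ 1633.520.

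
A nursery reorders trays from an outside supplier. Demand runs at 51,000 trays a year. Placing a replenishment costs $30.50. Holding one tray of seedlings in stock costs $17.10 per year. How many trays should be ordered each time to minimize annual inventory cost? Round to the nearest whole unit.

EOQ = √(2DS / H) = √(2 × 51,000 × 30.5 / 17.1).
= √(3,111,000 / 17.1) = √181,929.8246 ≈ 426.532.

Q* ≈ 427 trays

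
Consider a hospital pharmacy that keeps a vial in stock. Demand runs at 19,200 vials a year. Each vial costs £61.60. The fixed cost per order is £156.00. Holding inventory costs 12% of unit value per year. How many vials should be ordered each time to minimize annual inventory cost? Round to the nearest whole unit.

Holding cost H = 0.12 × £61.60 = £7.3920 per unit per year.
EOQ = √(2DS / H) = √(2 × 19,200 × 156 / 7.392).
= √(5,990,400 / 7.392) = √810,389.6104 ≈ 900.216.

Q* ≈ 900 vials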